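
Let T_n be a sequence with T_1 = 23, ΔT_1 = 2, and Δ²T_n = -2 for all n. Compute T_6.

13

Build the table forward from the leading diagonal:
D2: -2  -2  -2  -2  -2  -2
D1: 2  0  -2  -4  -6  -8
T: 23  25  25  23  19  13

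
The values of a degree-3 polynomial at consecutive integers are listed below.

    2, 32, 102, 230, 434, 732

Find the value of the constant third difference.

18

D1: 30, 70, 128, 204, 298
D2: 40, 58, 76, 94
D3: 18, 18, 18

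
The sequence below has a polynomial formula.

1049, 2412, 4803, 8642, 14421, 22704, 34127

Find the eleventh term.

Δ: 1363 , 2391 , 3839 , 5779 , 8283 , 11423
Δ²: 1028 , 1448 , 1940 , 2504 , 3140
Δ³: 420 , 492 , 564 , 636
Δ⁴: 72 , 72 , 72
Fourth differences constant at 72.
636 + 72 = 708;  3140 + 708 = 3848;  11423 + 3848 = 15271;  34127 + 15271 = 49398
708 + 72 = 780;  3848 + 780 = 4628;  15271 + 4628 = 19899;  49398 + 19899 = 69297
780 + 72 = 852;  4628 + 852 = 5480;  19899 + 5480 = 25379;  69297 + 25379 = 94676
852 + 72 = 924;  5480 + 924 = 6404;  25379 + 6404 = 31783;  94676 + 31783 = 126459

126459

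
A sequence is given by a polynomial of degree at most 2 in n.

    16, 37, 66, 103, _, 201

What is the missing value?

148

Using the first 4 terms:
21  29  37
8  8
Constant second difference = 8.
Extend forward: 37 + 8 = 45;  103 + 45 = 148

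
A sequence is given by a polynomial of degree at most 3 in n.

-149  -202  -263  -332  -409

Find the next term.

-494

First differences: -53  -61  -69  -77
Second differences: -8  -8  -8
The second differences are constant (-8).
-77 − 8 = -85;  -409 − 85 = -494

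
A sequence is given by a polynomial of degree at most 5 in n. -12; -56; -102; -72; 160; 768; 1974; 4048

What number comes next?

7308

First differences: -44 , -46 , 30 , 232 , 608 , 1206 , 2074
Second differences: -2 , 76 , 202 , 376 , 598 , 868
Third differences: 78 , 126 , 174 , 222 , 270
Fourth differences: 48 , 48 , 48 , 48
Constant fourth difference = 48, so extend:
270 + 48 = 318;  868 + 318 = 1186;  2074 + 1186 = 3260;  4048 + 3260 = 7308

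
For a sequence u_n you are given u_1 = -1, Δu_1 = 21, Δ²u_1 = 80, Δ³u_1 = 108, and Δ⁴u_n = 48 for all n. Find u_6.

Build the table forward from the leading diagonal:
Δ⁴: 48  48  48  48  48  48
Δ³: 108  156  204  252  300  348
Δ²: 80  188  344  548  800  1100
Δ: 21  101  289  633  1181  1981
u: -1  20  121  410  1043  2224

2224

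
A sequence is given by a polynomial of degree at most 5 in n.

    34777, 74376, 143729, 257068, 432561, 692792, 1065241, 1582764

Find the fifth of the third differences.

First differences: 39599, 69353, 113339, 175493, 260231, 372449, 517523
Second differences: 29754, 43986, 62154, 84738, 112218, 145074
Third differences: 14232, 18168, 22584, 27480, 32856
Fourth differences: 3936, 4416, 4896, 5376
Fifth differences: 480, 480, 480

32856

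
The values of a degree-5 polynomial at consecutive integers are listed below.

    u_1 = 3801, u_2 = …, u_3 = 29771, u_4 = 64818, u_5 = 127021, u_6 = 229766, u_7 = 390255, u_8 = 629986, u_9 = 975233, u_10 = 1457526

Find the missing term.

11830

Using the last 8 terms:
D1: 35047, 62203, 102745, 160489, 239731, 345247, 482293
D2: 27156, 40542, 57744, 79242, 105516, 137046
D3: 13386, 17202, 21498, 26274, 31530
D4: 3816, 4296, 4776, 5256
D5: 480, 480, 480
Constant fifth difference = 480.
Extend backward: 3816 − 480 = 3336;  13386 − 3336 = 10050;  27156 − 10050 = 17106;  35047 − 17106 = 17941;  29771 − 17941 = 11830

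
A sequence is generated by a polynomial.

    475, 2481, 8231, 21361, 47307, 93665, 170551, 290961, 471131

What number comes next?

730897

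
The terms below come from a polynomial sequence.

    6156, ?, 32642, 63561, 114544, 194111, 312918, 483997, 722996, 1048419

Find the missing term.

15163

Using the last 8 terms:
Δ: 30919  50983  79567  118807  171079  238999  325423
Δ²: 20064  28584  39240  52272  67920  86424
Δ³: 8520  10656  13032  15648  18504
Δ⁴: 2136  2376  2616  2856
Δ⁵: 240  240  240
Constant fifth difference = 240.
Extend backward: 2136 − 240 = 1896;  8520 − 1896 = 6624;  20064 − 6624 = 13440;  30919 − 13440 = 17479;  32642 − 17479 = 15163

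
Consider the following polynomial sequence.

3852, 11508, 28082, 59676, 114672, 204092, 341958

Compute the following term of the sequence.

7656, 16574, 31594, 54996, 89420, 137866
8918, 15020, 23402, 34424, 48446
6102, 8382, 11022, 14022
2280, 2640, 3000
360, 360
Constant fifth difference = 360, so extend:
3000 + 360 = 3360;  14022 + 3360 = 17382;  48446 + 17382 = 65828;  137866 + 65828 = 203694;  341958 + 203694 = 545652

545652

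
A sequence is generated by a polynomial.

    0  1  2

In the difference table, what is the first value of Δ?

Δ: 1, 1

1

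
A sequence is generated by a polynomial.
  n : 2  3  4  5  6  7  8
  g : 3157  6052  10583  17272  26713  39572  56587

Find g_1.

1448

First differences: 2895, 4531, 6689, 9441, 12859, 17015
Second differences: 1636, 2158, 2752, 3418, 4156
Third differences: 522, 594, 666, 738
Fourth differences: 72, 72, 72
The fourth differences are constant at 72.
Work back: 522 − 72 = 450;  1636 − 450 = 1186;  2895 − 1186 = 1709;  3157 − 1709 = 1448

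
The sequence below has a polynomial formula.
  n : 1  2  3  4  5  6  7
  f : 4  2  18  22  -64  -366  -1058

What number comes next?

-2362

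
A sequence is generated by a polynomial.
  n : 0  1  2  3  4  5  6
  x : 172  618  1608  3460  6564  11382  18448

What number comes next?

28368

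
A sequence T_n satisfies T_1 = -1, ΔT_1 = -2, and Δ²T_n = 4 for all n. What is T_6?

29

Build the table forward from the leading diagonal:
Δ²: 4  4  4  4  4  4
Δ: -2  2  6  10  14  18
T: -1  -3  -1  5  15  29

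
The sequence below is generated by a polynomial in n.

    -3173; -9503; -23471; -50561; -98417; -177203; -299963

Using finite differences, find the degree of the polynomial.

5

First differences: -6330, -13968, -27090, -47856, -78786, -122760
Second differences: -7638, -13122, -20766, -30930, -43974
Third differences: -5484, -7644, -10164, -13044
Fourth differences: -2160, -2520, -2880
Fifth differences: -360, -360
The fifth differences are constant, so the polynomial has degree 5.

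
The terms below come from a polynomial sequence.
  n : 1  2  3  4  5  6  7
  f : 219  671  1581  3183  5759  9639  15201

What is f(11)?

63509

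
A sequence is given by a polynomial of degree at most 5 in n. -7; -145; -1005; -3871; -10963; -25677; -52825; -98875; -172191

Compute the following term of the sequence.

D1: -138, -860, -2866, -7092, -14714, -27148, -46050, -73316
D2: -722, -2006, -4226, -7622, -12434, -18902, -27266
D3: -1284, -2220, -3396, -4812, -6468, -8364
D4: -936, -1176, -1416, -1656, -1896
D5: -240, -240, -240, -240
Constant fifth difference = -240, so extend:
-1896 − 240 = -2136;  -8364 − 2136 = -10500;  -27266 − 10500 = -37766;  -73316 − 37766 = -111082;  -172191 − 111082 = -283273

-283273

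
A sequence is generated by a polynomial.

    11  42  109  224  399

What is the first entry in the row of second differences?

36

First differences: 31, 67, 115, 175
Second differences: 36, 48, 60
Third differences: 12, 12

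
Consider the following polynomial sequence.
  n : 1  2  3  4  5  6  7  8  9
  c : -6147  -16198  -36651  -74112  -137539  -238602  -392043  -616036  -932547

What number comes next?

-1367694

First differences: -10051  -20453  -37461  -63427  -101063  -153441  -223993  -316511
Second differences: -10402  -17008  -25966  -37636  -52378  -70552  -92518
Third differences: -6606  -8958  -11670  -14742  -18174  -21966
Fourth differences: -2352  -2712  -3072  -3432  -3792
Fifth differences: -360  -360  -360  -360
Constant fifth difference = -360, so extend:
-3792 − 360 = -4152;  -21966 − 4152 = -26118;  -92518 − 26118 = -118636;  -316511 − 118636 = -435147;  -932547 − 435147 = -1367694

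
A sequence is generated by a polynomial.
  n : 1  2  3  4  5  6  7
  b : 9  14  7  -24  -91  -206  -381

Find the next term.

5, -7, -31, -67, -115, -175
-12, -24, -36, -48, -60
-12, -12, -12, -12
The third differences are constant (-12).
-60 − 12 = -72;  -175 − 72 = -247;  -381 − 247 = -628

-628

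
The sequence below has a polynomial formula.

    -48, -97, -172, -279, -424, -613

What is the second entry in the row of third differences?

-6

Δ: -49, -75, -107, -145, -189
Δ²: -26, -32, -38, -44
Δ³: -6, -6, -6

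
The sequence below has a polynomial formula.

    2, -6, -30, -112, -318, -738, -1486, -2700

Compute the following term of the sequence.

-8, -24, -82, -206, -420, -748, -1214
-16, -58, -124, -214, -328, -466
-42, -66, -90, -114, -138
-24, -24, -24, -24
Fourth differences constant at -24.
-138 − 24 = -162;  -466 − 162 = -628;  -1214 − 628 = -1842;  -2700 − 1842 = -4542

-4542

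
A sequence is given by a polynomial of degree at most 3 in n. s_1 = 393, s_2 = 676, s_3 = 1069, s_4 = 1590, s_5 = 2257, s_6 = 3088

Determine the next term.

4101

Δ: 283  393  521  667  831
Δ²: 110  128  146  164
Δ³: 18  18  18
Third differences constant at 18.
164 + 18 = 182;  831 + 182 = 1013;  3088 + 1013 = 4101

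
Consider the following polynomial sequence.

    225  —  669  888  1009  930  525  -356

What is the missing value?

Using the last 6 terms:
First differences: 219, 121, -79, -405, -881
Second differences: -98, -200, -326, -476
Third differences: -102, -126, -150
Fourth differences: -24, -24
Constant fourth difference = -24.
Extend backward: -102 + 24 = -78;  -98 + 78 = -20;  219 + 20 = 239;  669 − 239 = 430

430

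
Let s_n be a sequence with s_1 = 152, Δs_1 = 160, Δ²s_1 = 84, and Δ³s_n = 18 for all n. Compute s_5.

Build the table forward from the leading diagonal:
Third differences: 18  18  18  18  18
Second differences: 84  102  120  138  156
First differences: 160  244  346  466  604
s: 152  312  556  902  1368

1368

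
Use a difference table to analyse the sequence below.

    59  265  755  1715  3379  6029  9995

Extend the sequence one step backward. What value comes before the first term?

-1

Δ: 206, 490, 960, 1664, 2650, 3966
Δ²: 284, 470, 704, 986, 1316
Δ³: 186, 234, 282, 330
Δ⁴: 48, 48, 48
The fourth differences are constant at 48.
Work back: 186 − 48 = 138;  284 − 138 = 146;  206 − 146 = 60;  59 − 60 = -1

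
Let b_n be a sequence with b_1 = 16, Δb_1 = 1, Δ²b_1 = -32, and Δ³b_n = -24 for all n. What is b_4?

-101

Build the table forward from the leading diagonal:
D3: -24, -24, -24, -24
D2: -32, -56, -80, -104
D1: 1, -31, -87, -167
b: 16, 17, -14, -101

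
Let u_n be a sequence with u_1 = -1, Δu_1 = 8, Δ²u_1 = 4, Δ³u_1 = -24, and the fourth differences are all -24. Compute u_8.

Build the table forward from the leading diagonal:
Fourth differences: -24  -24  -24  -24  -24  -24  -24  -24
Third differences: -24  -48  -72  -96  -120  -144  -168  -192
Second differences: 4  -20  -68  -140  -236  -356  -500  -668
First differences: 8  12  -8  -76  -216  -452  -808  -1308
u: -1  7  19  11  -65  -281  -733  -1541

-1541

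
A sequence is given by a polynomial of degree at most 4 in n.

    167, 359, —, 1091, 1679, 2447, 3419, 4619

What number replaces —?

Using the last 5 terms:
First differences: 588, 768, 972, 1200
Second differences: 180, 204, 228
Third differences: 24, 24
Constant third difference = 24.
Extend backward: 180 − 24 = 156;  588 − 156 = 432;  1091 − 432 = 659

659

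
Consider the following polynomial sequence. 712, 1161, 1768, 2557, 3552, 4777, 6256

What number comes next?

8013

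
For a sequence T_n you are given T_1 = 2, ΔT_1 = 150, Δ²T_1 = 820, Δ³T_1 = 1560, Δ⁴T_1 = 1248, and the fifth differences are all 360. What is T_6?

Build the table forward from the leading diagonal:
Δ⁵: 360  360  360  360  360  360
Δ⁴: 1248  1608  1968  2328  2688  3048
Δ³: 1560  2808  4416  6384  8712  11400
Δ²: 820  2380  5188  9604  15988  24700
Δ: 150  970  3350  8538  18142  34130
T: 2  152  1122  4472  13010  31152

31152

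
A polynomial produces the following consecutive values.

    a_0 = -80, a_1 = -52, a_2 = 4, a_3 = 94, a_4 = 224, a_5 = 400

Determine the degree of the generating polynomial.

3

D1: 28, 56, 90, 130, 176
D2: 28, 34, 40, 46
D3: 6, 6, 6
The third differences are constant, so the polynomial has degree 3.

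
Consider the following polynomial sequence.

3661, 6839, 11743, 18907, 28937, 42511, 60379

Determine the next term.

D1: 3178, 4904, 7164, 10030, 13574, 17868
D2: 1726, 2260, 2866, 3544, 4294
D3: 534, 606, 678, 750
D4: 72, 72, 72
Constant fourth difference = 72, so extend:
750 + 72 = 822;  4294 + 822 = 5116;  17868 + 5116 = 22984;  60379 + 22984 = 83363

83363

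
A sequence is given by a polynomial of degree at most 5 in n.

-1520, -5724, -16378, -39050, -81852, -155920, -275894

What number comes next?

-460398

D1: -4204 , -10654 , -22672 , -42802 , -74068 , -119974
D2: -6450 , -12018 , -20130 , -31266 , -45906
D3: -5568 , -8112 , -11136 , -14640
D4: -2544 , -3024 , -3504
D5: -480 , -480
Fifth differences constant at -480.
-3504 − 480 = -3984;  -14640 − 3984 = -18624;  -45906 − 18624 = -64530;  -119974 − 64530 = -184504;  -275894 − 184504 = -460398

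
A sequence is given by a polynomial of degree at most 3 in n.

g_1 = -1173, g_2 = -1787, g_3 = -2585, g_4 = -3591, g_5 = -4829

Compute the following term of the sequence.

-6323

D1: -614 , -798 , -1006 , -1238
D2: -184 , -208 , -232
D3: -24 , -24
The third differences are constant (-24).
-232 − 24 = -256;  -1238 − 256 = -1494;  -4829 − 1494 = -6323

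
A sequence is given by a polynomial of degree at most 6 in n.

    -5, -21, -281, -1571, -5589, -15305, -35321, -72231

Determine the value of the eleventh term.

-387705

First differences: -16, -260, -1290, -4018, -9716, -20016, -36910
Second differences: -244, -1030, -2728, -5698, -10300, -16894
Third differences: -786, -1698, -2970, -4602, -6594
Fourth differences: -912, -1272, -1632, -1992
Fifth differences: -360, -360, -360
Fifth differences constant at -360.
-1992 − 360 = -2352;  -6594 − 2352 = -8946;  -16894 − 8946 = -25840;  -36910 − 25840 = -62750;  -72231 − 62750 = -134981
-2352 − 360 = -2712;  -8946 − 2712 = -11658;  -25840 − 11658 = -37498;  -62750 − 37498 = -100248;  -134981 − 100248 = -235229
-2712 − 360 = -3072;  -11658 − 3072 = -14730;  -37498 − 14730 = -52228;  -100248 − 52228 = -152476;  -235229 − 152476 = -387705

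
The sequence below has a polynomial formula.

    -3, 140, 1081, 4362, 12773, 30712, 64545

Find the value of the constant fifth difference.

360

D1: 143, 941, 3281, 8411, 17939, 33833
D2: 798, 2340, 5130, 9528, 15894
D3: 1542, 2790, 4398, 6366
D4: 1248, 1608, 1968
D5: 360, 360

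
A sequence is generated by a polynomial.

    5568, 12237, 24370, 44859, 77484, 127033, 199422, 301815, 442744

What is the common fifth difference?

120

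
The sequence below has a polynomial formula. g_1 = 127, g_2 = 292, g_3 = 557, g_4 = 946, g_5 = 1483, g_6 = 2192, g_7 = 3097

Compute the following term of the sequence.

4222

First differences: 165  265  389  537  709  905
Second differences: 100  124  148  172  196
Third differences: 24  24  24  24
The third differences are constant (24).
196 + 24 = 220;  905 + 220 = 1125;  3097 + 1125 = 4222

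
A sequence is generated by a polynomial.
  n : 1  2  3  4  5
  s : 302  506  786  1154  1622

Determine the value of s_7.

Δ: 204, 280, 368, 468
Δ²: 76, 88, 100
Δ³: 12, 12
The third differences are constant (12).
100 + 12 = 112;  468 + 112 = 580;  1622 + 580 = 2202
112 + 12 = 124;  580 + 124 = 704;  2202 + 704 = 2906

2906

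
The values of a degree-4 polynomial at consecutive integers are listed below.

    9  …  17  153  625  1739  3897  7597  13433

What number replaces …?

Using the last 7 terms:
First differences: 136, 472, 1114, 2158, 3700, 5836
Second differences: 336, 642, 1044, 1542, 2136
Third differences: 306, 402, 498, 594
Fourth differences: 96, 96, 96
Constant fourth difference = 96.
Extend backward: 306 − 96 = 210;  336 − 210 = 126;  136 − 126 = 10;  17 − 10 = 7

7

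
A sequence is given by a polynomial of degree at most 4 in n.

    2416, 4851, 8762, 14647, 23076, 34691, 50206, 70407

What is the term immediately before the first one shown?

1031

D1: 2435  3911  5885  8429  11615  15515  20201
D2: 1476  1974  2544  3186  3900  4686
D3: 498  570  642  714  786
D4: 72  72  72  72
The fourth differences are constant at 72.
Work back: 498 − 72 = 426;  1476 − 426 = 1050;  2435 − 1050 = 1385;  2416 − 1385 = 1031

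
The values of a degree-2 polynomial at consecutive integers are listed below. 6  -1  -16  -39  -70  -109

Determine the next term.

-156

D1: -7, -15, -23, -31, -39
D2: -8, -8, -8, -8
The second differences are constant (-8).
-39 − 8 = -47;  -109 − 47 = -156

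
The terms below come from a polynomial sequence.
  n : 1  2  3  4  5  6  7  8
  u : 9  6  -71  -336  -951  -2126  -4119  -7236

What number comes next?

-11831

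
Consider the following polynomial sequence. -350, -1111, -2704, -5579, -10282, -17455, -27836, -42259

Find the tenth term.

-87047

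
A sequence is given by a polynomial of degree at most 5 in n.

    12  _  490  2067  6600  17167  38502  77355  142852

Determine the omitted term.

87

Using the last 7 terms:
1577  4533  10567  21335  38853  65497
2956  6034  10768  17518  26644
3078  4734  6750  9126
1656  2016  2376
360  360
Constant fifth difference = 360.
Extend backward: 1656 − 360 = 1296;  3078 − 1296 = 1782;  2956 − 1782 = 1174;  1577 − 1174 = 403;  490 − 403 = 87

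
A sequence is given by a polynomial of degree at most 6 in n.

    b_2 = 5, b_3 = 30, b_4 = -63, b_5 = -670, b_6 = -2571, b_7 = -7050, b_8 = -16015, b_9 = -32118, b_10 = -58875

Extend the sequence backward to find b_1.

-6

25, -93, -607, -1901, -4479, -8965, -16103, -26757
-118, -514, -1294, -2578, -4486, -7138, -10654
-396, -780, -1284, -1908, -2652, -3516
-384, -504, -624, -744, -864
-120, -120, -120, -120
The fifth differences are constant at -120.
Work back: -384 + 120 = -264;  -396 + 264 = -132;  -118 + 132 = 14;  25 − 14 = 11;  5 − 11 = -6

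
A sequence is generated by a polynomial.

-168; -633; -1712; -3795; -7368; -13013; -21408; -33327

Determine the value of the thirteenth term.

-179592

-465 , -1079 , -2083 , -3573 , -5645 , -8395 , -11919
-614 , -1004 , -1490 , -2072 , -2750 , -3524
-390 , -486 , -582 , -678 , -774
-96 , -96 , -96 , -96
Constant fourth difference = -96, so extend:
-774 − 96 = -870;  -3524 − 870 = -4394;  -11919 − 4394 = -16313;  -33327 − 16313 = -49640
-870 − 96 = -966;  -4394 − 966 = -5360;  -16313 − 5360 = -21673;  -49640 − 21673 = -71313
-966 − 96 = -1062;  -5360 − 1062 = -6422;  -21673 − 6422 = -28095;  -71313 − 28095 = -99408
-1062 − 96 = -1158;  -6422 − 1158 = -7580;  -28095 − 7580 = -35675;  -99408 − 35675 = -135083
-1158 − 96 = -1254;  -7580 − 1254 = -8834;  -35675 − 8834 = -44509;  -135083 − 44509 = -179592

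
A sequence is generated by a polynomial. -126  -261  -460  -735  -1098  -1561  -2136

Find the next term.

-2835

Δ: -135, -199, -275, -363, -463, -575
Δ²: -64, -76, -88, -100, -112
Δ³: -12, -12, -12, -12
The third differences are constant (-12).
-112 − 12 = -124;  -575 − 124 = -699;  -2136 − 699 = -2835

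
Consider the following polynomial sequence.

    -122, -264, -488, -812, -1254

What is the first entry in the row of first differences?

First differences: -142, -224, -324, -442
Second differences: -82, -100, -118
Third differences: -18, -18

-142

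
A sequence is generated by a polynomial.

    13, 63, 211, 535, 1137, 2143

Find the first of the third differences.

First differences: 50, 148, 324, 602, 1006
Second differences: 98, 176, 278, 404
Third differences: 78, 102, 126
Fourth differences: 24, 24

78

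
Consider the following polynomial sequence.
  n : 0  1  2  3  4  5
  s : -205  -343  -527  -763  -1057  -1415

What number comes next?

-1843

Δ: -138 , -184 , -236 , -294 , -358
Δ²: -46 , -52 , -58 , -64
Δ³: -6 , -6 , -6
The third differences are constant (-6).
-64 − 6 = -70;  -358 − 70 = -428;  -1415 − 428 = -1843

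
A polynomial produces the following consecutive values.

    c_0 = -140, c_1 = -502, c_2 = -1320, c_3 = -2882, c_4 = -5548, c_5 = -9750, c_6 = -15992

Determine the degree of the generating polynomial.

First differences: -362, -818, -1562, -2666, -4202, -6242
Second differences: -456, -744, -1104, -1536, -2040
Third differences: -288, -360, -432, -504
Fourth differences: -72, -72, -72
The fourth differences are constant, so the polynomial has degree 4.

4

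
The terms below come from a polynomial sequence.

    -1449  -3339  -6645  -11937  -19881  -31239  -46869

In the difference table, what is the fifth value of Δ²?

D1: -1890, -3306, -5292, -7944, -11358, -15630
D2: -1416, -1986, -2652, -3414, -4272
D3: -570, -666, -762, -858
D4: -96, -96, -96

-4272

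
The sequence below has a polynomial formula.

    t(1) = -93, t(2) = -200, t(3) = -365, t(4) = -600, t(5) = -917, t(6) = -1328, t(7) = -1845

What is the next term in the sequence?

-2480

-107, -165, -235, -317, -411, -517
-58, -70, -82, -94, -106
-12, -12, -12, -12
The third differences are constant (-12).
-106 − 12 = -118;  -517 − 118 = -635;  -1845 − 635 = -2480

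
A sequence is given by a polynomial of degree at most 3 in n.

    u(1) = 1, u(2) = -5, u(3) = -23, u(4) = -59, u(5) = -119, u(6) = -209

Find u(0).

-6  -18  -36  -60  -90
-12  -18  -24  -30
-6  -6  -6
The third differences are constant at -6.
Work back: -12 + 6 = -6;  -6 + 6 = 0;  1 + 0 = 1

1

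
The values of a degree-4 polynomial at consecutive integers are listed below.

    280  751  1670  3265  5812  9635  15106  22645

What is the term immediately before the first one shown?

471, 919, 1595, 2547, 3823, 5471, 7539
448, 676, 952, 1276, 1648, 2068
228, 276, 324, 372, 420
48, 48, 48, 48
The fourth differences are constant at 48.
Work back: 228 − 48 = 180;  448 − 180 = 268;  471 − 268 = 203;  280 − 203 = 77

77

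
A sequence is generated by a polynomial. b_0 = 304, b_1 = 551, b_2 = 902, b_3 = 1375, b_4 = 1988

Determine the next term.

2759

D1: 247, 351, 473, 613
D2: 104, 122, 140
D3: 18, 18
The third differences are constant (18).
140 + 18 = 158;  613 + 158 = 771;  1988 + 771 = 2759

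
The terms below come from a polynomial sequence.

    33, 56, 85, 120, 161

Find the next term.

First differences: 23, 29, 35, 41
Second differences: 6, 6, 6
The second differences are constant (6).
41 + 6 = 47;  161 + 47 = 208

208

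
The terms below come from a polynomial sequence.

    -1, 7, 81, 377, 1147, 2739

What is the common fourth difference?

96

First differences: 8, 74, 296, 770, 1592
Second differences: 66, 222, 474, 822
Third differences: 156, 252, 348
Fourth differences: 96, 96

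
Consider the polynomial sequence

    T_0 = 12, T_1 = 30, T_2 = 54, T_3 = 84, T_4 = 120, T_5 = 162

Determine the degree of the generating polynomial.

Δ: 18, 24, 30, 36, 42
Δ²: 6, 6, 6, 6
The second differences are constant, so the polynomial has degree 2.

2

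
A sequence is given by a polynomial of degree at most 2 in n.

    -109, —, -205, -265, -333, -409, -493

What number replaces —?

-153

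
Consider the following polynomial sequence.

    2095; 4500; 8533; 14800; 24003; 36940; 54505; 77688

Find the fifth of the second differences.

First differences: 2405, 4033, 6267, 9203, 12937, 17565, 23183
Second differences: 1628, 2234, 2936, 3734, 4628, 5618
Third differences: 606, 702, 798, 894, 990
Fourth differences: 96, 96, 96, 96

4628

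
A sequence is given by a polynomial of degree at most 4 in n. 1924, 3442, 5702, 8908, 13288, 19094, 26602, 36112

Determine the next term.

Δ: 1518, 2260, 3206, 4380, 5806, 7508, 9510
Δ²: 742, 946, 1174, 1426, 1702, 2002
Δ³: 204, 228, 252, 276, 300
Δ⁴: 24, 24, 24, 24
Constant fourth difference = 24, so extend:
300 + 24 = 324;  2002 + 324 = 2326;  9510 + 2326 = 11836;  36112 + 11836 = 47948

47948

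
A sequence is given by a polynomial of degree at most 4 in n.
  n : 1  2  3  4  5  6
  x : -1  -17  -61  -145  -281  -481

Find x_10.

-2161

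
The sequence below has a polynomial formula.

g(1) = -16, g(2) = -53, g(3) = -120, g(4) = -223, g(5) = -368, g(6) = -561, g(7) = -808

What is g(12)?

-3063

First differences: -37 , -67 , -103 , -145 , -193 , -247
Second differences: -30 , -36 , -42 , -48 , -54
Third differences: -6 , -6 , -6 , -6
Third differences constant at -6.
-54 − 6 = -60;  -247 − 60 = -307;  -808 − 307 = -1115
-60 − 6 = -66;  -307 − 66 = -373;  -1115 − 373 = -1488
-66 − 6 = -72;  -373 − 72 = -445;  -1488 − 445 = -1933
-72 − 6 = -78;  -445 − 78 = -523;  -1933 − 523 = -2456
-78 − 6 = -84;  -523 − 84 = -607;  -2456 − 607 = -3063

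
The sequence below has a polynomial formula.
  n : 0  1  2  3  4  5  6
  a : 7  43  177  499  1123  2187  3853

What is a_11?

D1: 36, 134, 322, 624, 1064, 1666
D2: 98, 188, 302, 440, 602
D3: 90, 114, 138, 162
D4: 24, 24, 24
The fourth differences are constant (24).
162 + 24 = 186;  602 + 186 = 788;  1666 + 788 = 2454;  3853 + 2454 = 6307
186 + 24 = 210;  788 + 210 = 998;  2454 + 998 = 3452;  6307 + 3452 = 9759
210 + 24 = 234;  998 + 234 = 1232;  3452 + 1232 = 4684;  9759 + 4684 = 14443
234 + 24 = 258;  1232 + 258 = 1490;  4684 + 1490 = 6174;  14443 + 6174 = 20617
258 + 24 = 282;  1490 + 282 = 1772;  6174 + 1772 = 7946;  20617 + 7946 = 28563

28563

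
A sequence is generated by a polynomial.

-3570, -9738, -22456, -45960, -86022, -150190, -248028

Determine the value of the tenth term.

-874482

Δ: -6168  -12718  -23504  -40062  -64168  -97838
Δ²: -6550  -10786  -16558  -24106  -33670
Δ³: -4236  -5772  -7548  -9564
Δ⁴: -1536  -1776  -2016
Δ⁵: -240  -240
Constant fifth difference = -240, so extend:
-2016 − 240 = -2256;  -9564 − 2256 = -11820;  -33670 − 11820 = -45490;  -97838 − 45490 = -143328;  -248028 − 143328 = -391356
-2256 − 240 = -2496;  -11820 − 2496 = -14316;  -45490 − 14316 = -59806;  -143328 − 59806 = -203134;  -391356 − 203134 = -594490
-2496 − 240 = -2736;  -14316 − 2736 = -17052;  -59806 − 17052 = -76858;  -203134 − 76858 = -279992;  -594490 − 279992 = -874482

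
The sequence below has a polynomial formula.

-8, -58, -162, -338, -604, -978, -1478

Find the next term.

-2122

Δ: -50, -104, -176, -266, -374, -500
Δ²: -54, -72, -90, -108, -126
Δ³: -18, -18, -18, -18
Third differences constant at -18.
-126 − 18 = -144;  -500 − 144 = -644;  -1478 − 644 = -2122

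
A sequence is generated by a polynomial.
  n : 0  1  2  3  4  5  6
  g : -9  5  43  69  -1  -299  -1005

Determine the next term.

D1: 14  38  26  -70  -298  -706
D2: 24  -12  -96  -228  -408
D3: -36  -84  -132  -180
D4: -48  -48  -48
The fourth differences are constant (-48).
-180 − 48 = -228;  -408 − 228 = -636;  -706 − 636 = -1342;  -1005 − 1342 = -2347

-2347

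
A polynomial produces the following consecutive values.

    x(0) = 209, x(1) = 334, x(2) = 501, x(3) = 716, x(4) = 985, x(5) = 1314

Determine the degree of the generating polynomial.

Δ: 125, 167, 215, 269, 329
Δ²: 42, 48, 54, 60
Δ³: 6, 6, 6
The third differences are constant, so the polynomial has degree 3.

3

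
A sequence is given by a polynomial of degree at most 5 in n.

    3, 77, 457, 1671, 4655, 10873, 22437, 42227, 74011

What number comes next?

122565

D1: 74  380  1214  2984  6218  11564  19790  31784
D2: 306  834  1770  3234  5346  8226  11994
D3: 528  936  1464  2112  2880  3768
D4: 408  528  648  768  888
D5: 120  120  120  120
The fifth differences are constant (120).
888 + 120 = 1008;  3768 + 1008 = 4776;  11994 + 4776 = 16770;  31784 + 16770 = 48554;  74011 + 48554 = 122565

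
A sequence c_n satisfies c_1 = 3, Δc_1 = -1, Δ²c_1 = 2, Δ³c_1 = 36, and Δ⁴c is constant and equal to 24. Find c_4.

42

Build the table forward from the leading diagonal:
Fourth differences: 24  24  24  24
Third differences: 36  60  84  108
Second differences: 2  38  98  182
First differences: -1  1  39  137
c: 3  2  3  42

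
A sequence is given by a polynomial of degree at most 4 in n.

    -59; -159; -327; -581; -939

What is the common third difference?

Δ: -100, -168, -254, -358
Δ²: -68, -86, -104
Δ³: -18, -18

-18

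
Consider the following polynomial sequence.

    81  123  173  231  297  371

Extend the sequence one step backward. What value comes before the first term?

47

First differences: 42, 50, 58, 66, 74
Second differences: 8, 8, 8, 8
The second differences are constant at 8.
Work back: 42 − 8 = 34;  81 − 34 = 47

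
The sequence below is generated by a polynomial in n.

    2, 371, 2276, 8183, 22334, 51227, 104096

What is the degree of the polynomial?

369, 1905, 5907, 14151, 28893, 52869
1536, 4002, 8244, 14742, 23976
2466, 4242, 6498, 9234
1776, 2256, 2736
480, 480
The fifth differences are constant, so the polynomial has degree 5.

5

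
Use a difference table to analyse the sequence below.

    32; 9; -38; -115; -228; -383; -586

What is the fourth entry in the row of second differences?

-42

Δ: -23, -47, -77, -113, -155, -203
Δ²: -24, -30, -36, -42, -48
Δ³: -6, -6, -6, -6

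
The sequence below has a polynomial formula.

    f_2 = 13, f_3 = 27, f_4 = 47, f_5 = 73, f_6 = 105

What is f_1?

5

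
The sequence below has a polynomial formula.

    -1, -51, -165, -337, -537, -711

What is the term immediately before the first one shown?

Δ: -50  -114  -172  -200  -174
Δ²: -64  -58  -28  26
Δ³: 6  30  54
Δ⁴: 24  24
The fourth differences are constant at 24.
Work back: 6 − 24 = -18;  -64 + 18 = -46;  -50 + 46 = -4;  -1 + 4 = 3

3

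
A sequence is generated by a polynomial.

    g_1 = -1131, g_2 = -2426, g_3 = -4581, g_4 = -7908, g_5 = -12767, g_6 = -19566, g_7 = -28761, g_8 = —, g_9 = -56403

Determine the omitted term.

-40856

Using the first 7 terms:
D1: -1295  -2155  -3327  -4859  -6799  -9195
D2: -860  -1172  -1532  -1940  -2396
D3: -312  -360  -408  -456
D4: -48  -48  -48
Constant fourth difference = -48.
Extend forward: -456 − 48 = -504;  -2396 − 504 = -2900;  -9195 − 2900 = -12095;  -28761 − 12095 = -40856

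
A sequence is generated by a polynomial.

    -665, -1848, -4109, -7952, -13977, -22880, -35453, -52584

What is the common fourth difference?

First differences: -1183, -2261, -3843, -6025, -8903, -12573, -17131
Second differences: -1078, -1582, -2182, -2878, -3670, -4558
Third differences: -504, -600, -696, -792, -888
Fourth differences: -96, -96, -96, -96

-96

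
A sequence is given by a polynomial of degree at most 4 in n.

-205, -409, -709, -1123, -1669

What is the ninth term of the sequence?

-5533

First differences: -204  -300  -414  -546
Second differences: -96  -114  -132
Third differences: -18  -18
Constant third difference = -18, so extend:
-132 − 18 = -150;  -546 − 150 = -696;  -1669 − 696 = -2365
-150 − 18 = -168;  -696 − 168 = -864;  -2365 − 864 = -3229
-168 − 18 = -186;  -864 − 186 = -1050;  -3229 − 1050 = -4279
-186 − 18 = -204;  -1050 − 204 = -1254;  -4279 − 1254 = -5533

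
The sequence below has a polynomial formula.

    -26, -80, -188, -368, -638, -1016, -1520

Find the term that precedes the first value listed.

-8

First differences: -54, -108, -180, -270, -378, -504
Second differences: -54, -72, -90, -108, -126
Third differences: -18, -18, -18, -18
The third differences are constant at -18.
Work back: -54 + 18 = -36;  -54 + 36 = -18;  -26 + 18 = -8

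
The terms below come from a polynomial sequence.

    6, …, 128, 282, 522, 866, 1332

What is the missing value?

Using the last 5 terms:
Δ: 154  240  344  466
Δ²: 86  104  122
Δ³: 18  18
Constant third difference = 18.
Extend backward: 86 − 18 = 68;  154 − 68 = 86;  128 − 86 = 42

42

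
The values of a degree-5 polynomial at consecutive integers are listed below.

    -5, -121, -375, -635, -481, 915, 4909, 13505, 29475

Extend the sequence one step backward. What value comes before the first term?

9

-116, -254, -260, 154, 1396, 3994, 8596, 15970
-138, -6, 414, 1242, 2598, 4602, 7374
132, 420, 828, 1356, 2004, 2772
288, 408, 528, 648, 768
120, 120, 120, 120
The fifth differences are constant at 120.
Work back: 288 − 120 = 168;  132 − 168 = -36;  -138 + 36 = -102;  -116 + 102 = -14;  -5 + 14 = 9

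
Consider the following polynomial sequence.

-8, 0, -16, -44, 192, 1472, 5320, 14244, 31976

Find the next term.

63712

First differences: 8, -16, -28, 236, 1280, 3848, 8924, 17732
Second differences: -24, -12, 264, 1044, 2568, 5076, 8808
Third differences: 12, 276, 780, 1524, 2508, 3732
Fourth differences: 264, 504, 744, 984, 1224
Fifth differences: 240, 240, 240, 240
Constant fifth difference = 240, so extend:
1224 + 240 = 1464;  3732 + 1464 = 5196;  8808 + 5196 = 14004;  17732 + 14004 = 31736;  31976 + 31736 = 63712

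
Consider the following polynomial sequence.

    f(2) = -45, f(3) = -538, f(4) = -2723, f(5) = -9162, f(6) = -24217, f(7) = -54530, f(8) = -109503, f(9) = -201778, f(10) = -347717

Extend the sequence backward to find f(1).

D1: -493  -2185  -6439  -15055  -30313  -54973  -92275  -145939
D2: -1692  -4254  -8616  -15258  -24660  -37302  -53664
D3: -2562  -4362  -6642  -9402  -12642  -16362
D4: -1800  -2280  -2760  -3240  -3720
D5: -480  -480  -480  -480
The fifth differences are constant at -480.
Work back: -1800 + 480 = -1320;  -2562 + 1320 = -1242;  -1692 + 1242 = -450;  -493 + 450 = -43;  -45 + 43 = -2

-2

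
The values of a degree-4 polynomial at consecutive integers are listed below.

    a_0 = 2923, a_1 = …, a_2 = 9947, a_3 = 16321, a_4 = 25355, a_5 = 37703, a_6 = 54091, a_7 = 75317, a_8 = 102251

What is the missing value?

5651

Using the last 7 terms:
Δ: 6374, 9034, 12348, 16388, 21226, 26934
Δ²: 2660, 3314, 4040, 4838, 5708
Δ³: 654, 726, 798, 870
Δ⁴: 72, 72, 72
Constant fourth difference = 72.
Extend backward: 654 − 72 = 582;  2660 − 582 = 2078;  6374 − 2078 = 4296;  9947 − 4296 = 5651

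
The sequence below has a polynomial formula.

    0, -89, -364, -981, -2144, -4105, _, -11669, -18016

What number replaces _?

-7164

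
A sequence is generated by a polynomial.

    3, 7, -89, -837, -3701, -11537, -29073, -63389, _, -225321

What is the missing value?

-124397

Using the first 8 terms:
First differences: 4  -96  -748  -2864  -7836  -17536  -34316
Second differences: -100  -652  -2116  -4972  -9700  -16780
Third differences: -552  -1464  -2856  -4728  -7080
Fourth differences: -912  -1392  -1872  -2352
Fifth differences: -480  -480  -480
Constant fifth difference = -480.
Extend forward: -2352 − 480 = -2832;  -7080 − 2832 = -9912;  -16780 − 9912 = -26692;  -34316 − 26692 = -61008;  -63389 − 61008 = -124397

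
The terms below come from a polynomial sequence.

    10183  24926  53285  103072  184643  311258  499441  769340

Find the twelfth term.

First differences: 14743, 28359, 49787, 81571, 126615, 188183, 269899
Second differences: 13616, 21428, 31784, 45044, 61568, 81716
Third differences: 7812, 10356, 13260, 16524, 20148
Fourth differences: 2544, 2904, 3264, 3624
Fifth differences: 360, 360, 360
Constant fifth difference = 360, so extend:
3624 + 360 = 3984;  20148 + 3984 = 24132;  81716 + 24132 = 105848;  269899 + 105848 = 375747;  769340 + 375747 = 1145087
3984 + 360 = 4344;  24132 + 4344 = 28476;  105848 + 28476 = 134324;  375747 + 134324 = 510071;  1145087 + 510071 = 1655158
4344 + 360 = 4704;  28476 + 4704 = 33180;  134324 + 33180 = 167504;  510071 + 167504 = 677575;  1655158 + 677575 = 2332733
4704 + 360 = 5064;  33180 + 5064 = 38244;  167504 + 38244 = 205748;  677575 + 205748 = 883323;  2332733 + 883323 = 3216056

3216056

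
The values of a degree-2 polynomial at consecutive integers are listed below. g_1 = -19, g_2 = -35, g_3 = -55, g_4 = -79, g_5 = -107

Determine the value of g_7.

Δ: -16 , -20 , -24 , -28
Δ²: -4 , -4 , -4
Second differences constant at -4.
-28 − 4 = -32;  -107 − 32 = -139
-32 − 4 = -36;  -139 − 36 = -175

-175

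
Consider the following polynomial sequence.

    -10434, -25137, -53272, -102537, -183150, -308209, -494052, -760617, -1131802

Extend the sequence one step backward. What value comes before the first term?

-3625

Δ: -14703, -28135, -49265, -80613, -125059, -185843, -266565, -371185
Δ²: -13432, -21130, -31348, -44446, -60784, -80722, -104620
Δ³: -7698, -10218, -13098, -16338, -19938, -23898
Δ⁴: -2520, -2880, -3240, -3600, -3960
Δ⁵: -360, -360, -360, -360
The fifth differences are constant at -360.
Work back: -2520 + 360 = -2160;  -7698 + 2160 = -5538;  -13432 + 5538 = -7894;  -14703 + 7894 = -6809;  -10434 + 6809 = -3625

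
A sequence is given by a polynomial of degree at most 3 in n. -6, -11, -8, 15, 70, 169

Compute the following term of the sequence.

324

First differences: -5 , 3 , 23 , 55 , 99
Second differences: 8 , 20 , 32 , 44
Third differences: 12 , 12 , 12
The third differences are constant (12).
44 + 12 = 56;  99 + 56 = 155;  169 + 155 = 324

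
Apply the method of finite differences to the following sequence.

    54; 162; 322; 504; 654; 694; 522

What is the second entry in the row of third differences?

First differences: 108, 160, 182, 150, 40, -172
Second differences: 52, 22, -32, -110, -212
Third differences: -30, -54, -78, -102
Fourth differences: -24, -24, -24

-54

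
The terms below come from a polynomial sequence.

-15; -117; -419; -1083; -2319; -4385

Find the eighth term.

D1: -102, -302, -664, -1236, -2066
D2: -200, -362, -572, -830
D3: -162, -210, -258
D4: -48, -48
The fourth differences are constant (-48).
-258 − 48 = -306;  -830 − 306 = -1136;  -2066 − 1136 = -3202;  -4385 − 3202 = -7587
-306 − 48 = -354;  -1136 − 354 = -1490;  -3202 − 1490 = -4692;  -7587 − 4692 = -12279

-12279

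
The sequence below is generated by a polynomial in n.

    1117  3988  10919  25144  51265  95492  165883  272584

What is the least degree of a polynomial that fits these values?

5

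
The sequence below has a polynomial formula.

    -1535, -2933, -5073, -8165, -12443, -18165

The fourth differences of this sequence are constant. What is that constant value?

Δ: -1398, -2140, -3092, -4278, -5722
Δ²: -742, -952, -1186, -1444
Δ³: -210, -234, -258
Δ⁴: -24, -24

-24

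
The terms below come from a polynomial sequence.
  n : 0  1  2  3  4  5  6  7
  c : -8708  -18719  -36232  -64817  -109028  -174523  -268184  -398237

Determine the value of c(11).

-10011 , -17513 , -28585 , -44211 , -65495 , -93661 , -130053
-7502 , -11072 , -15626 , -21284 , -28166 , -36392
-3570 , -4554 , -5658 , -6882 , -8226
-984 , -1104 , -1224 , -1344
-120 , -120 , -120
The fifth differences are constant (-120).
-1344 − 120 = -1464;  -8226 − 1464 = -9690;  -36392 − 9690 = -46082;  -130053 − 46082 = -176135;  -398237 − 176135 = -574372
-1464 − 120 = -1584;  -9690 − 1584 = -11274;  -46082 − 11274 = -57356;  -176135 − 57356 = -233491;  -574372 − 233491 = -807863
-1584 − 120 = -1704;  -11274 − 1704 = -12978;  -57356 − 12978 = -70334;  -233491 − 70334 = -303825;  -807863 − 303825 = -1111688
-1704 − 120 = -1824;  -12978 − 1824 = -14802;  -70334 − 14802 = -85136;  -303825 − 85136 = -388961;  -1111688 − 388961 = -1500649

-1500649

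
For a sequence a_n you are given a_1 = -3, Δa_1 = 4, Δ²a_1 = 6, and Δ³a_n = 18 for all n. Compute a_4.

Build the table forward from the leading diagonal:
D3: 18  18  18  18
D2: 6  24  42  60
D1: 4  10  34  76
a: -3  1  11  45

45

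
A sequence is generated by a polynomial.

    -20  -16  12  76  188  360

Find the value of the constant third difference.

12

Δ: 4, 28, 64, 112, 172
Δ²: 24, 36, 48, 60
Δ³: 12, 12, 12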